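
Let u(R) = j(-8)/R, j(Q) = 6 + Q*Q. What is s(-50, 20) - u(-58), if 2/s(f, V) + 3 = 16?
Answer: 513/377 ≈ 1.3607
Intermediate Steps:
j(Q) = 6 + Q**2
s(f, V) = 2/13 (s(f, V) = 2/(-3 + 16) = 2/13)
u(R) = 70/R (u(R) = (6 + (-8)**2)/R = (6 + 64)/R = 70/R)
s(-50, 20) - u(-58) = 2/13 - 70/(-58) = 2/13 - 70*(-1)/58 = 2/13 - 1*(-35/29) = 2/13 + 35/29 = 513/377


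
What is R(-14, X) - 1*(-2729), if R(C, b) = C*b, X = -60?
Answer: 3569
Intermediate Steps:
R(-14, X) - 1*(-2729) = -14*(-60) - 1*(-2729) = 840 + 2729 = 3569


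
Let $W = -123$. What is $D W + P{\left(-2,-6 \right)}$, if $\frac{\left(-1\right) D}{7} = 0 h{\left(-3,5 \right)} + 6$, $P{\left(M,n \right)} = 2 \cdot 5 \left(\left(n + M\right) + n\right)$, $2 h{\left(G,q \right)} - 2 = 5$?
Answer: $5026$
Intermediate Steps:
$h{\left(G,q \right)} = \frac{7}{2}$ ($h{\left(G,q \right)} = 1 + \frac{1}{2} \cdot 5 = 1 + \frac{5}{2} = \frac{7}{2}$)
$P{\left(M,n \right)} = 10 M + 20 n$ ($P{\left(M,n \right)} = 10 \left(\left(M + n\right) + n\right) = 10 \left(M + 2 n\right) = 10 M + 20 n$)
$D = -42$ ($D = - 7 \left(0 \cdot \frac{7}{2} + 6\right) = - 7 \left(0 + 6\right) = \left(-7\right) 6 = -42$)
$D W + P{\left(-2,-6 \right)} = \left(-42\right) \left(-123\right) + \left(10 \left(-2\right) + 20 \left(-6\right)\right) = 5166 - 140 = 5026$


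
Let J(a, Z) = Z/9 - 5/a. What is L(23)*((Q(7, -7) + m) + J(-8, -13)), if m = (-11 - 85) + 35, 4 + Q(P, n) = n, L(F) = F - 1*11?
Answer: -5243/6 ≈ -873.83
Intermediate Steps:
J(a, Z) = -5/a + Z/9 (J(a, Z) = Z*(1/9) - 5/a = Z/9 - 5/a = -5/a + Z/9)
L(F) = -11 + F (L(F) = F - 11 = -11 + F)
Q(P, n) = -4 + n
m = -61 (m = -96 + 35 = -61)
L(23)*((Q(7, -7) + m) + J(-8, -13)) = (-11 + 23)*(((-4 - 7) - 61) + (-5/(-8) + (1/9)*(-13))) = 12*((-11 - 61) + (-5*(-1/8) - 13/9)) = 12*(-72 + (5/8 - 13/9)) = 12*(-72 - 59/72) = 12*(-5243/72) = -5243/6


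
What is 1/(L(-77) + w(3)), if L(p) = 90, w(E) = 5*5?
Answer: 1/115 ≈ 0.0086956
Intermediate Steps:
w(E) = 25
1/(L(-77) + w(3)) = 1/(90 + 25) = 1/115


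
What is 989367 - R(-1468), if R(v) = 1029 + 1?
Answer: 988337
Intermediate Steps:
R(v) = 1030
989367 - R(-1468) = 989367 - 1*1030 = 989367 - 1030 = 988337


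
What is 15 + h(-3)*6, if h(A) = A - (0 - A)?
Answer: -21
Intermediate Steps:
h(A) = 2*A (h(A) = A - (-1)*A = A + A = 2*A)
15 + h(-3)*6 = 15 + (2*(-3))*6 = 15 - 6*6 = 15 - 36 = -21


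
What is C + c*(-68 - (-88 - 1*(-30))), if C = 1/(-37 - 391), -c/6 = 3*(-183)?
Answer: -14098321/428 ≈ -32940.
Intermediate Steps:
c = 3294 (c = -18*(-183) = -6*(-549) = 3294)
C = -1/428 (C = 1/(-428) = -1/428 ≈ -0.0023364)
C + c*(-68 - (-88 - 1*(-30))) = -1/428 + 3294*(-68 - (-88 - 1*(-30))) = -1/428 + 3294*(-68 - (-88 + 30)) = -1/428 + 3294*(-68 - 1*(-58)) = -1/428 + 3294*(-68 + 58) = -1/428 + 3294*(-10) = -1/428 - 32940 = -14098321/428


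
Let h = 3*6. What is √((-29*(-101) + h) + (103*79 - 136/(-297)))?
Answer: 2*√27159693/99 ≈ 105.28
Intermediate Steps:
h = 18
√((-29*(-101) + h) + (103*79 - 136/(-297))) = √((-29*(-101) + 18) + (103*79 - 136/(-297))) = √((2929 + 18) + (8137 - 136*(-1/297))) = √(2947 + (8137 + 136/297)) = √(2947 + 2416825/297) = √(3292084/297) = 2*√27159693/99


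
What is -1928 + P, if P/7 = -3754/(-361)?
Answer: -669730/361 ≈ -1855.2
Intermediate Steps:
P = 26278/361 (P = 7*(-3754/(-361)) = 7*(-3754*(-1/361)) = 7*(3754/361) = 26278/361 ≈ 72.792)
-1928 + P = -1928 + 26278/361 = -669730/361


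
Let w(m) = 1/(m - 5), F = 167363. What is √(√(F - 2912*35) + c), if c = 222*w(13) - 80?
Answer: √(-209 + 4*√65443)/2 ≈ 14.268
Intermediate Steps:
w(m) = 1/(-5 + m)
c = -209/4 (c = 222/(-5 + 13) - 80 = 222/8 - 80 = 222*(⅛) - 80 = 111/4 - 80 = -209/4 ≈ -52.250)
√(√(F - 2912*35) + c) = √(√(167363 - 2912*35) - 209/4) = √(√(167363 - 101920) - 209/4) = √(√65443 - 209/4) = √(-209/4 + √65443)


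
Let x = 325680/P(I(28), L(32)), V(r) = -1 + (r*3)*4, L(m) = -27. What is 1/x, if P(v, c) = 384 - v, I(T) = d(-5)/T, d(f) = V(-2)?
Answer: 10777/9119040 ≈ 0.0011818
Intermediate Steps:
V(r) = -1 + 12*r (V(r) = -1 + (3*r)*4 = -1 + 12*r)
d(f) = -25 (d(f) = -1 + 12*(-2) = -1 - 24 = -25)
I(T) = -25/T
x = 9119040/10777 (x = 325680/(384 - (-25)/28) = 325680/(384 - 1*(-25/28)) = 325680/(384 + 25/28) = 325680/(10777/28) = 325680*(28/10777) = 9119040/10777 ≈ 846.16)
1/x = 1/(9119040/10777) = 10777/9119040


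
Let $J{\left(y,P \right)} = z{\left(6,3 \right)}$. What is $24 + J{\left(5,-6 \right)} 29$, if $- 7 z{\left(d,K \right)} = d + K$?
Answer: $- \frac{93}{7} \approx -13.286$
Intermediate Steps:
$z{\left(d,K \right)} = - \frac{K}{7} - \frac{d}{7}$ ($z{\left(d,K \right)} = - \frac{d + K}{7} = - \frac{K + d}{7} = - \frac{K}{7} - \frac{d}{7}$)
$J{\left(y,P \right)} = - \frac{9}{7}$ ($J{\left(y,P \right)} = \left(- \frac{1}{7}\right) 3 - \frac{6}{7} = - \frac{3}{7} - \frac{6}{7} = - \frac{9}{7}$)
$24 + J{\left(5,-6 \right)} 29 = 24 - \frac{261}{7} = - \frac{93}{7}$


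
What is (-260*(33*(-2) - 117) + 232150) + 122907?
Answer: 402637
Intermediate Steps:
(-260*(33*(-2) - 117) + 232150) + 122907 = (-260*(-66 - 117) + 232150) + 122907 = (-260*(-183) + 232150) + 122907 = (47580 + 232150) + 122907 = 279730 + 122907 = 402637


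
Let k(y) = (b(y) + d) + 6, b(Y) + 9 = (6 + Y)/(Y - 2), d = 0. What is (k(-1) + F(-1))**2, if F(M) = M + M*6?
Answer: 1225/9 ≈ 136.11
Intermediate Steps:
F(M) = 7*M (F(M) = M + 6*M = 7*M)
b(Y) = -9 + (6 + Y)/(-2 + Y) (b(Y) = -9 + (6 + Y)/(Y - 2) = -9 + (6 + Y)/(-2 + Y))
k(y) = 6 + 8*(3 - y)/(-2 + y) (k(y) = (8*(3 - y)/(-2 + y) + 0) + 6 = 8*(3 - y)/(-2 + y) + 6 = 6 + 8*(3 - y)/(-2 + y))
(k(-1) + F(-1))**2 = (2*(6 - 1*(-1))/(-2 - 1) + 7*(-1))**2 = (2*(6 + 1)/(-3) - 7)**2 = (2*(-1/3)*7 - 7)**2 = (-14/3 - 7)**2 = (-35/3)**2 = 1225/9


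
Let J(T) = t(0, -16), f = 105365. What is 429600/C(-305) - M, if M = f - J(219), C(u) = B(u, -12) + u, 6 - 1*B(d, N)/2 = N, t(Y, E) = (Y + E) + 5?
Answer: -28775744/269 ≈ -1.0697e+5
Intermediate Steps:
t(Y, E) = 5 + E + Y (t(Y, E) = (E + Y) + 5 = 5 + E + Y)
B(d, N) = 12 - 2*N
J(T) = -11 (J(T) = 5 - 16 + 0 = -11)
C(u) = 36 + u (C(u) = (12 - 2*(-12)) + u = (12 + 24) + u = 36 + u)
M = 105376 (M = 105365 - 1*(-11) = 105365 + 11 = 105376)
429600/C(-305) - M = 429600/(36 - 305) - 1*105376 = 429600/(-269) - 105376 = 429600*(-1/269) - 105376 = -429600/269 - 105376 = -28775744/269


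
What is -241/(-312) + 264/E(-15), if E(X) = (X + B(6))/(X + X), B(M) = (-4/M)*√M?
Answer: 111357547/208104 - 15840*√6/667 ≈ 476.93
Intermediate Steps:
B(M) = -4/√M
E(X) = (X - 2*√6/3)/(2*X) (E(X) = (X - 2*√6/3)/(X + X) = (X - 2*√6/3)/((2*X)) = (X - 2*√6/3)*(1/(2*X)) = (X - 2*√6/3)/(2*X))
-241/(-312) + 264/E(-15) = -241/(-312) + 264/((((½)*(-15) - √6/3)/(-15))) = -241*(-1/312) + 264/((-(-15/2 - √6/3)/15)) = 241/312 + 264/(½ + √6/45)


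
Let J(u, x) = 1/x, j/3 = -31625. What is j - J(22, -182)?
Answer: -17267249/182 ≈ -94875.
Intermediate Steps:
j = -94875 (j = 3*(-31625) = -94875)
j - J(22, -182) = -94875 - 1/(-182) = -94875 - 1*(-1/182) = -94875 + 1/182 = -17267249/182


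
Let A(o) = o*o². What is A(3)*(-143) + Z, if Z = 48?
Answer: -3813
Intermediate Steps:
A(o) = o³
A(3)*(-143) + Z = 3³*(-143) + 48 = 27*(-143) + 48 = -3861 + 48 = -3813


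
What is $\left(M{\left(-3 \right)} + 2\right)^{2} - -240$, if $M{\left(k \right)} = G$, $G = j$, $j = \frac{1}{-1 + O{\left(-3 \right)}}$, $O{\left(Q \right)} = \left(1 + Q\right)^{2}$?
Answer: $\frac{2209}{9} \approx 245.44$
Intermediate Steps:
$j = \frac{1}{3}$ ($j = \frac{1}{-1 + \left(1 - 3\right)^{2}} = \frac{1}{-1 + \left(-2\right)^{2}} = \frac{1}{-1 + 4} = \frac{1}{3} \approx 0.33333$)
$G = \frac{1}{3} \approx 0.33333$
$M{\left(k \right)} = \frac{1}{3}$
$\left(M{\left(-3 \right)} + 2\right)^{2} - -240 = \left(\frac{1}{3} + 2\right)^{2} - -240 = \left(\frac{7}{3}\right)^{2} + 240 = \frac{49}{9} + 240 = \frac{2209}{9}$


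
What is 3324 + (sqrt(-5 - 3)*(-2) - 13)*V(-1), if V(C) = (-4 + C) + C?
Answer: 3402 + 24*I*sqrt(2) ≈ 3402.0 + 33.941*I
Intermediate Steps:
V(C) = -4 + 2*C
3324 + (sqrt(-5 - 3)*(-2) - 13)*V(-1) = 3324 + (sqrt(-5 - 3)*(-2) - 13)*(-4 + 2*(-1)) = 3324 + (sqrt(-8)*(-2) - 13)*(-4 - 2) = 3324 + ((2*I*sqrt(2))*(-2) - 13)*(-6) = 3324 + (-4*I*sqrt(2) - 13)*(-6) = 3324 + (-13 - 4*I*sqrt(2))*(-6) = 3324 + (78 + 24*I*sqrt(2)) = 3402 + 24*I*sqrt(2)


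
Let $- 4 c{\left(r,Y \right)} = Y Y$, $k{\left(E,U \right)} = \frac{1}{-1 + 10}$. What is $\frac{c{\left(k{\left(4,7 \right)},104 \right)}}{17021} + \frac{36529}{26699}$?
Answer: $\frac{549566013}{454443679} \approx 1.2093$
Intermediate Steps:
$k{\left(E,U \right)} = \frac{1}{9}$
$c{\left(r,Y \right)} = - \frac{Y^{2}}{4}$ ($c{\left(r,Y \right)} = - \frac{Y Y}{4} = - \frac{Y^{2}}{4}$)
$\frac{c{\left(k{\left(4,7 \right)},104 \right)}}{17021} + \frac{36529}{26699} = \frac{\left(- \frac{1}{4}\right) 104^{2}}{17021} + \frac{36529}{26699} = \left(- \frac{1}{4}\right) 10816 \cdot \frac{1}{17021} + 36529 \cdot \frac{1}{26699} = \left(-2704\right) \frac{1}{17021} + \frac{36529}{26699} = - \frac{2704}{17021} + \frac{36529}{26699} = \frac{549566013}{454443679}$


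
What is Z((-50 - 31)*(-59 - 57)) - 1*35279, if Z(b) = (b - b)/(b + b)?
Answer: -35279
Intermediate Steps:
Z(b) = 0 (Z(b) = 0/((2*b)) = 0*(1/(2*b)) = 0)
Z((-50 - 31)*(-59 - 57)) - 1*35279 = 0 - 1*35279 = 0 - 35279 = -35279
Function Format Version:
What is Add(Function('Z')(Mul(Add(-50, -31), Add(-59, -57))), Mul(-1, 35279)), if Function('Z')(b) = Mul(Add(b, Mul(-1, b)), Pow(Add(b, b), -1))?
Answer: -35279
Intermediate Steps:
Function('Z')(b) = 0 (Function('Z')(b) = Mul(0, Pow(Mul(2, b), -1)) = Mul(0, Mul(Rational(1, 2), Pow(b, -1))) = 0)
Add(Function('Z')(Mul(Add(-50, -31), Add(-59, -57))), Mul(-1, 35279)) = Add(0, Mul(-1, 35279)) = Add(0, -35279) = -35279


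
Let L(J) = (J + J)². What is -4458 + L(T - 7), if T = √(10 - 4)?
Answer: -4238 - 56*√6 ≈ -4375.2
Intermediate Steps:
T = √6 ≈ 2.4495
L(J) = 4*J² (L(J) = (2*J)² = 4*J²)
-4458 + L(T - 7) = -4458 + 4*(√6 - 7)² = -4458 + 4*(-7 + √6)²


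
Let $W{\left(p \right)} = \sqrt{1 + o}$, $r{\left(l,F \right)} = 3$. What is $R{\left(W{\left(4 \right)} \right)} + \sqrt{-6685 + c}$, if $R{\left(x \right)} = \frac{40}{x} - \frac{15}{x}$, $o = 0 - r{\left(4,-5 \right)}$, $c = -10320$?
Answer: $i \left(\sqrt{17005} - \frac{25 \sqrt{2}}{2}\right) \approx 112.73 i$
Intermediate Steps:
$o = -3$ ($o = 0 - 3 = -3$)
$W{\left(p \right)} = i \sqrt{2}$ ($W{\left(p \right)} = \sqrt{1 - 3} = \sqrt{-2} = i \sqrt{2}$)
$R{\left(x \right)} = \frac{25}{x}$
$R{\left(W{\left(4 \right)} \right)} + \sqrt{-6685 + c} = \frac{25}{i \sqrt{2}} + \sqrt{-6685 - 10320} = 25 \left(- \frac{i \sqrt{2}}{2}\right) + \sqrt{-17005} = - \frac{25 i \sqrt{2}}{2} + i \sqrt{17005} = i \sqrt{17005} - \frac{25 i \sqrt{2}}{2}$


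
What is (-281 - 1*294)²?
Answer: 330625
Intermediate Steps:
(-281 - 1*294)² = (-281 - 294)² = (-575)² = 330625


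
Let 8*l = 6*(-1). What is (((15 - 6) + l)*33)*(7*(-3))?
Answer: -22869/4 ≈ -5717.3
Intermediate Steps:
l = -¾ (l = (6*(-1))/8 = (⅛)*(-6) = -¾ ≈ -0.75000)
(((15 - 6) + l)*33)*(7*(-3)) = (((15 - 6) - ¾)*33)*(7*(-3)) = ((9 - ¾)*33)*(-21) = ((33/4)*33)*(-21) = (1089/4)*(-21) = -22869/4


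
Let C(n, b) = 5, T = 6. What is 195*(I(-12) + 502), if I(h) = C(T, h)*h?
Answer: 86190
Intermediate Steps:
I(h) = 5*h
195*(I(-12) + 502) = 195*(5*(-12) + 502) = 195*(-60 + 502) = 195*442 = 86190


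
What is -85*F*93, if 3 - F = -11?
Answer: -110670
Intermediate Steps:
F = 14 (F = 3 - 1*(-11) = 3 + 11 = 14)
-85*F*93 = -85*14*93 = -1190*93 = -110670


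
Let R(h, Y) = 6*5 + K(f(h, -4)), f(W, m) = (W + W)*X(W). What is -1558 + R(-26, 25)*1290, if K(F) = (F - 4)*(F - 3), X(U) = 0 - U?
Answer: 2370257342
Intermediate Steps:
X(U) = -U
f(W, m) = -2*W**2 (f(W, m) = (W + W)*(-W) = (2*W)*(-W) = -2*W**2)
K(F) = (-4 + F)*(-3 + F)
R(h, Y) = 42 + 4*h**4 + 14*h**2 (R(h, Y) = 6*5 + (12 + (-2*h**2)**2 - (-14)*h**2) = 30 + (12 + 4*h**4 + 14*h**2) = 42 + 4*h**4 + 14*h**2)
-1558 + R(-26, 25)*1290 = -1558 + (42 + 4*(-26)**4 + 14*(-26)**2)*1290 = -1558 + (42 + 4*456976 + 14*676)*1290 = -1558 + (42 + 1827904 + 9464)*1290 = -1558 + 1837410*1290 = -1558 + 2370258900 = 2370257342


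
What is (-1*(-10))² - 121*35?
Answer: -4135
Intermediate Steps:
(-1*(-10))² - 121*35 = 10² - 4235 = 100 - 4235 = -4135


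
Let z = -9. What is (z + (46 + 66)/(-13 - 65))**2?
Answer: 165649/1521 ≈ 108.91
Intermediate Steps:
(z + (46 + 66)/(-13 - 65))**2 = (-9 + (46 + 66)/(-13 - 65))**2 = (-9 + 112/(-78))**2 = (-9 + 112*(-1/78))**2 = (-9 - 56/39)**2 = (-407/39)**2 = 165649/1521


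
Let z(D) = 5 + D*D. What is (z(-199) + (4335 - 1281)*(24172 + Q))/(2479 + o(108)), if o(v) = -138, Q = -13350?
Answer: 33089994/2341 ≈ 14135.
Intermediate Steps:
z(D) = 5 + D²
(z(-199) + (4335 - 1281)*(24172 + Q))/(2479 + o(108)) = ((5 + (-199)²) + (4335 - 1281)*(24172 - 13350))/(2479 - 138) = ((5 + 39601) + 3054*10822)/2341 = (39606 + 33050388)*(1/2341) = 33089994*(1/2341) = 33089994/2341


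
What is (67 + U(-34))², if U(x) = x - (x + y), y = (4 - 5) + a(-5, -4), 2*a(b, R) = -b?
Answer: 17161/4 ≈ 4290.3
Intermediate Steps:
a(b, R) = -b/2 (a(b, R) = (-b)/2 = -b/2)
y = 3/2 (y = (4 - 5) - ½*(-5) = -1 + 5/2 = 3/2 ≈ 1.5000)
U(x) = -3/2 (U(x) = x - (x + 3/2) = x - (3/2 + x) = x + (-3/2 - x) = -3/2)
(67 + U(-34))² = (67 - 3/2)² = (131/2)² = 17161/4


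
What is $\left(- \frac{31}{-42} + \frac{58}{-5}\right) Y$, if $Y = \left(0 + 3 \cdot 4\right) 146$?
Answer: $- \frac{666052}{35} \approx -19030.0$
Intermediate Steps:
$Y = 1752$ ($Y = \left(0 + 12\right) 146 = 12 \cdot 146 = 1752$)
$\left(- \frac{31}{-42} + \frac{58}{-5}\right) Y = \left(- \frac{31}{-42} + \frac{58}{-5}\right) 1752 = \left(\left(-31\right) \left(- \frac{1}{42}\right) + 58 \left(- \frac{1}{5}\right)\right) 1752 = \left(\frac{31}{42} - \frac{58}{5}\right) 1752 = \left(- \frac{2281}{210}\right) 1752 = - \frac{666052}{35}$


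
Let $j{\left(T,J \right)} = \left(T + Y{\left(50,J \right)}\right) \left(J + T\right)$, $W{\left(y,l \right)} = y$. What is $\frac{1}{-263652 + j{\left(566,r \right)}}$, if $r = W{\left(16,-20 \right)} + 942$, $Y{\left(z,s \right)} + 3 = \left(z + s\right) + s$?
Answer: $\frac{1}{3590544} \approx 2.7851 \cdot 10^{-7}$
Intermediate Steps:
$Y{\left(z,s \right)} = -3 + z + 2 s$ ($Y{\left(z,s \right)} = -3 + \left(\left(z + s\right) + s\right) = -3 + \left(\left(s + z\right) + s\right) = -3 + \left(z + 2 s\right) = -3 + z + 2 s$)
$r = 958$ ($r = 16 + 942 = 958$)
$j{\left(T,J \right)} = \left(J + T\right) \left(47 + T + 2 J\right)$ ($j{\left(T,J \right)} = \left(T + \left(-3 + 50 + 2 J\right)\right) \left(J + T\right) = \left(T + \left(47 + 2 J\right)\right) \left(J + T\right) = \left(47 + T + 2 J\right) \left(J + T\right) = \left(J + T\right) \left(47 + T + 2 J\right)$)
$\frac{1}{-263652 + j{\left(566,r \right)}} = \frac{1}{-263652 + \left(566^{2} + 958 \cdot 566 + 958 \left(47 + 2 \cdot 958\right) + 566 \left(47 + 2 \cdot 958\right)\right)} = \frac{1}{-263652 + \left(320356 + 542228 + 958 \left(47 + 1916\right) + 566 \left(47 + 1916\right)\right)} = \frac{1}{-263652 + \left(320356 + 542228 + 958 \cdot 1963 + 566 \cdot 1963\right)} = \frac{1}{-263652 + \left(320356 + 542228 + 1880554 + 1111058\right)} = \frac{1}{-263652 + 3854196} = \frac{1}{3590544}$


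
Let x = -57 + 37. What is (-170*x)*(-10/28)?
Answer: -8500/7 ≈ -1214.3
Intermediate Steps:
x = -20
(-170*x)*(-10/28) = (-170*(-20))*(-10/28) = 3400*(-10*1/28) = 3400*(-5/14) = -8500/7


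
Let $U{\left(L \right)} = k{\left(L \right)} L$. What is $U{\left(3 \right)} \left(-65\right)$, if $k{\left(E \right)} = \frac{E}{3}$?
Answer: $-195$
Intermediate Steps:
$k{\left(E \right)} = \frac{E}{3}$ ($k{\left(E \right)} = E \frac{1}{3} = \frac{E}{3}$)
$U{\left(L \right)} = \frac{L^{2}}{3}$ ($U{\left(L \right)} = \frac{L}{3} L = \frac{L^{2}}{3}$)
$U{\left(3 \right)} \left(-65\right) = \frac{3^{2}}{3} \left(-65\right) = \frac{1}{3} \cdot 9 \left(-65\right) = 3 \left(-65\right) = -195$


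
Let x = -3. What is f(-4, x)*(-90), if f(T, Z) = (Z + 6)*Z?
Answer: 810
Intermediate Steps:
f(T, Z) = Z*(6 + Z) (f(T, Z) = (6 + Z)*Z = Z*(6 + Z))
f(-4, x)*(-90) = -3*(6 - 3)*(-90) = -3*3*(-90) = -9*(-90) = 810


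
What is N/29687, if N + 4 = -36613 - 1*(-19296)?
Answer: -17321/29687 ≈ -0.58345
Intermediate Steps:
N = -17321 (N = -4 + (-36613 - 1*(-19296)) = -4 + (-36613 + 19296) = -4 - 17317 = -17321)
N/29687 = -17321/29687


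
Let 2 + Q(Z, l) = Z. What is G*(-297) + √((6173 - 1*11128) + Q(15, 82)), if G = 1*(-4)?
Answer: 1188 + I*√4942 ≈ 1188.0 + 70.299*I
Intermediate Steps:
Q(Z, l) = -2 + Z
G = -4
G*(-297) + √((6173 - 1*11128) + Q(15, 82)) = -4*(-297) + √((6173 - 1*11128) + (-2 + 15)) = 1188 + √((6173 - 11128) + 13) = 1188 + √(-4955 + 13) = 1188 + √(-4942) = 1188 + I*√4942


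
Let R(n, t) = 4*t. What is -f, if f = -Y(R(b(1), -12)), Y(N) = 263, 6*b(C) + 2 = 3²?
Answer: 263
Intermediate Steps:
b(C) = 7/6 (b(C) = -⅓ + (⅙)*3² = -⅓ + (⅙)*9 = -⅓ + 3/2 = 7/6)
f = -263 (f = -1*263 = -263)
-f = -1*(-263) = 263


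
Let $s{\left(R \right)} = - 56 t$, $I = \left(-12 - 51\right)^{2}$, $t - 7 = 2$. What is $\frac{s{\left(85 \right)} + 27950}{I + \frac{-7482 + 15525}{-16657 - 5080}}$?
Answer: $\frac{298296851}{43133055} \approx 6.9157$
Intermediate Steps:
$t = 9$ ($t = 7 + 2 = 9$)
$I = 3969$ ($I = \left(-63\right)^{2} = 3969$)
$s{\left(R \right)} = -504$ ($s{\left(R \right)} = \left(-56\right) 9 = -504$)
$\frac{s{\left(85 \right)} + 27950}{I + \frac{-7482 + 15525}{-16657 - 5080}} = \frac{-504 + 27950}{3969 + \frac{-7482 + 15525}{-16657 - 5080}} = \frac{27446}{3969 + \frac{8043}{-21737}} = \frac{27446}{3969 + 8043 \left(- \frac{1}{21737}\right)} = \frac{27446}{3969 - \frac{8043}{21737}} = \frac{27446}{\frac{86266110}{21737}} = 27446 \cdot \frac{21737}{86266110} = \frac{298296851}{43133055}$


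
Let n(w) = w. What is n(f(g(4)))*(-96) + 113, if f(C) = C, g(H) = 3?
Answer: -175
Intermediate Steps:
n(f(g(4)))*(-96) + 113 = 3*(-96) + 113 = -288 + 113 = -175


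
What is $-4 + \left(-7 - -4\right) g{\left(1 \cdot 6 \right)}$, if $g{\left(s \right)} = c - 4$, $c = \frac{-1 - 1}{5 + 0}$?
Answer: $\frac{46}{5} \approx 9.2$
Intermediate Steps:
$c = - \frac{2}{5} \approx -0.4$
$g{\left(s \right)} = - \frac{22}{5}$ ($g{\left(s \right)} = - \frac{2}{5} - 4 = - \frac{22}{5}$)
$-4 + \left(-7 - -4\right) g{\left(1 \cdot 6 \right)} = -4 + \left(-7 - -4\right) \left(- \frac{22}{5}\right) = -4 + \left(-7 + 4\right) \left(- \frac{22}{5}\right) = -4 - - \frac{66}{5} = -4 + \frac{66}{5} = \frac{46}{5}$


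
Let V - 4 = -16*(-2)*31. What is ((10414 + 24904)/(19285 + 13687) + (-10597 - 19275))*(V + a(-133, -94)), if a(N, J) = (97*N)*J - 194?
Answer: -298794346793484/8243 ≈ -3.6248e+10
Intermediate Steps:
V = 996 (V = 4 - 16*(-2)*31 = 4 + 32*31 = 4 + 992 = 996)
a(N, J) = -194 + 97*J*N (a(N, J) = 97*J*N - 194 = -194 + 97*J*N)
((10414 + 24904)/(19285 + 13687) + (-10597 - 19275))*(V + a(-133, -94)) = ((10414 + 24904)/(19285 + 13687) + (-10597 - 19275))*(996 + (-194 + 97*(-94)*(-133))) = (35318/32972 - 29872)*(996 + (-194 + 1212694)) = (35318*(1/32972) - 29872)*(996 + 1212500) = (17659/16486 - 29872)*1213496 = -492452133/16486*1213496 = -298794346793484/8243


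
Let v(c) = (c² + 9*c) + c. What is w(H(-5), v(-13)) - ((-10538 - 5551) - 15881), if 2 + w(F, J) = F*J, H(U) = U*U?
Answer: 32943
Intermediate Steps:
v(c) = c² + 10*c
H(U) = U²
w(F, J) = -2 + F*J
w(H(-5), v(-13)) - ((-10538 - 5551) - 15881) = (-2 + (-5)²*(-13*(10 - 13))) - ((-10538 - 5551) - 15881) = (-2 + 25*(-13*(-3))) - (-16089 - 15881) = (-2 + 25*39) - 1*(-31970) = (-2 + 975) + 31970 = 973 + 31970 = 32943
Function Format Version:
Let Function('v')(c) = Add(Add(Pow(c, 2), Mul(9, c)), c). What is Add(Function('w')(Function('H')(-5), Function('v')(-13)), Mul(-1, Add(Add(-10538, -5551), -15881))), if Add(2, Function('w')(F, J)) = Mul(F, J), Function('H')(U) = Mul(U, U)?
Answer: 32943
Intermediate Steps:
Function('v')(c) = Add(Pow(c, 2), Mul(10, c))
Function('H')(U) = Pow(U, 2)
Function('w')(F, J) = Add(-2, Mul(F, J))
Add(Function('w')(Function('H')(-5), Function('v')(-13)), Mul(-1, Add(Add(-10538, -5551), -15881))) = Add(Add(-2, Mul(Pow(-5, 2), Mul(-13, Add(10, -13)))), Mul(-1, Add(Add(-10538, -5551), -15881))) = Add(Add(-2, Mul(25, Mul(-13, -3))), Mul(-1, Add(-16089, -15881))) = Add(Add(-2, Mul(25, 39)), Mul(-1, -31970)) = Add(Add(-2, 975), 31970) = Add(973, 31970) = 32943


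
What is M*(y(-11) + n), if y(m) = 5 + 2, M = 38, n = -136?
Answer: -4902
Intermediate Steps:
y(m) = 7
M*(y(-11) + n) = 38*(7 - 136) = 38*(-129) = -4902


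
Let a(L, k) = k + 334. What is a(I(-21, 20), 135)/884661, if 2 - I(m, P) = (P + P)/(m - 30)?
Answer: 469/884661 ≈ 0.00053015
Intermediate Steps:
I(m, P) = 2 - 2*P/(-30 + m) (I(m, P) = 2 - (P + P)/(m - 30) = 2 - 2*P/(-30 + m))
a(L, k) = 334 + k
a(I(-21, 20), 135)/884661 = (334 + 135)/884661 = 469*(1/884661) = 469/884661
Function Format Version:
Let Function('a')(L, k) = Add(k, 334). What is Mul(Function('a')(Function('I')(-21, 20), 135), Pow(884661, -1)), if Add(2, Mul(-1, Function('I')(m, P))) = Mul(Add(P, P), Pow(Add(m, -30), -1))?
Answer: Rational(469, 884661) ≈ 0.00053015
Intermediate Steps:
Function('I')(m, P) = Add(2, Mul(-2, P, Pow(Add(-30, m), -1))) (Function('I')(m, P) = Add(2, Mul(-1, Mul(Add(P, P), Pow(Add(m, -30), -1)))) = Add(2, Mul(-1, Mul(Mul(2, P), Pow(Add(-30, m), -1)))) = Add(2, Mul(-1, Mul(2, P, Pow(Add(-30, m), -1)))) = Add(2, Mul(-2, P, Pow(Add(-30, m), -1))))
Function('a')(L, k) = Add(334, k)
Mul(Function('a')(Function('I')(-21, 20), 135), Pow(884661, -1)) = Mul(Add(334, 135), Pow(884661, -1)) = Mul(469, Rational(1, 884661)) = Rational(469, 884661)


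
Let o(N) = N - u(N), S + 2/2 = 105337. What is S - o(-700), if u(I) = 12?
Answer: 106048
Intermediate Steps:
S = 105336 (S = -1 + 105337 = 105336)
o(N) = -12 + N (o(N) = N - 1*12 = N - 12 = -12 + N)
S - o(-700) = 105336 - (-12 - 700) = 105336 - 1*(-712) = 105336 + 712 = 106048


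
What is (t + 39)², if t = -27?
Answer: 144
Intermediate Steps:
(t + 39)² = (-27 + 39)² = 12² = 144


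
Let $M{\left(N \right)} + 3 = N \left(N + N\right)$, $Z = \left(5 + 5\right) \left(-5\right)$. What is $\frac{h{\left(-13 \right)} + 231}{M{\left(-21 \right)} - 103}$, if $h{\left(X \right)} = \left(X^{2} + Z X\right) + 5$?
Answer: $\frac{1055}{776} \approx 1.3595$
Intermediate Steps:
$Z = -50$ ($Z = 10 \left(-5\right) = -50$)
$h{\left(X \right)} = 5 + X^{2} - 50 X$ ($h{\left(X \right)} = \left(X^{2} - 50 X\right) + 5 = 5 + X^{2} - 50 X$)
$M{\left(N \right)} = -3 + 2 N^{2}$ ($M{\left(N \right)} = -3 + N \left(N + N\right) = -3 + N 2 N = -3 + 2 N^{2}$)
$\frac{h{\left(-13 \right)} + 231}{M{\left(-21 \right)} - 103} = \frac{\left(5 + \left(-13\right)^{2} - -650\right) + 231}{\left(-3 + 2 \left(-21\right)^{2}\right) - 103} = \frac{\left(5 + 169 + 650\right) + 231}{\left(-3 + 2 \cdot 441\right) - 103} = \frac{824 + 231}{\left(-3 + 882\right) - 103} = \frac{1055}{879 - 103} = \frac{1055}{776}$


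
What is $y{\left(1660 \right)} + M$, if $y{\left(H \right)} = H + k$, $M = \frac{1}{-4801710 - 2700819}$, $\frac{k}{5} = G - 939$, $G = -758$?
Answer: $- \frac{51204760426}{7502529} \approx -6825.0$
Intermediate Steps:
$k = -8485$ ($k = 5 \left(-758 - 939\right) = 5 \left(-1697\right) = -8485$)
$M = - \frac{1}{7502529}$ ($M = \frac{1}{-7502529} = - \frac{1}{7502529} \approx -1.3329 \cdot 10^{-7}$)
$y{\left(H \right)} = -8485 + H$ ($y{\left(H \right)} = H - 8485 = -8485 + H$)
$y{\left(1660 \right)} + M = \left(-8485 + 1660\right) - \frac{1}{7502529} = -6825 - \frac{1}{7502529} = - \frac{51204760426}{7502529}$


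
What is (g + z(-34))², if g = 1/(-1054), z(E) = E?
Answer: 1284290569/1110916 ≈ 1156.1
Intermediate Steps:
g = -1/1054 ≈ -0.00094877
(g + z(-34))² = (-1/1054 - 34)² = (-35837/1054)² = 1284290569/1110916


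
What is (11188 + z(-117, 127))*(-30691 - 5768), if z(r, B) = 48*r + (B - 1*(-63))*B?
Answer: -1082905218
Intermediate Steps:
z(r, B) = 48*r + B*(63 + B) (z(r, B) = 48*r + (B + 63)*B = 48*r + (63 + B)*B = 48*r + B*(63 + B))
(11188 + z(-117, 127))*(-30691 - 5768) = (11188 + (127**2 + 48*(-117) + 63*127))*(-30691 - 5768) = (11188 + (16129 - 5616 + 8001))*(-36459) = (11188 + 18514)*(-36459) = 29702*(-36459) = -1082905218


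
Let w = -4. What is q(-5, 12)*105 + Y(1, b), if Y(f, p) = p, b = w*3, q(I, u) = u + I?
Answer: 723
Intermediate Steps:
q(I, u) = I + u
b = -12 (b = -4*3 = -12)
q(-5, 12)*105 + Y(1, b) = (-5 + 12)*105 - 12 = 7*105 - 12 = 735 - 12 = 723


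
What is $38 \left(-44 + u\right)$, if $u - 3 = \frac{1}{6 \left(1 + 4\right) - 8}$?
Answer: $- \frac{17119}{11} \approx -1556.3$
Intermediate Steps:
$u = \frac{67}{22}$ ($u = 3 + \frac{1}{6 \left(1 + 4\right) - 8} = 3 + \frac{1}{6 \cdot 5 - 8} = 3 + \frac{1}{30 - 8} = 3 + \frac{1}{22} = \frac{67}{22} \approx 3.0455$)
$38 \left(-44 + u\right) = 38 \left(-44 + \frac{67}{22}\right) = 38 \left(- \frac{901}{22}\right) = - \frac{17119}{11}$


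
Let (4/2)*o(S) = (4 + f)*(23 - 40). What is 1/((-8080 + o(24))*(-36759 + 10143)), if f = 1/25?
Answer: 25/5399281836 ≈ 4.6302e-9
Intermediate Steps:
f = 1/25 ≈ 0.040000
o(S) = -1717/50 (o(S) = ((4 + 1/25)*(23 - 40))/2 = ((101/25)*(-17))/2 = (½)*(-1717/25) = -1717/50)
1/((-8080 + o(24))*(-36759 + 10143)) = 1/((-8080 - 1717/50)*(-36759 + 10143)) = 1/(-405717/50*(-26616)) = 1/(5399281836/25) = 25/5399281836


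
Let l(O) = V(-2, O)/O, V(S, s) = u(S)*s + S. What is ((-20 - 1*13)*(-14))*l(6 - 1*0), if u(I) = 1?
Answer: 308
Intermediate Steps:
V(S, s) = S + s (V(S, s) = 1*s + S = s + S = S + s)
l(O) = (-2 + O)/O
((-20 - 1*13)*(-14))*l(6 - 1*0) = ((-20 - 1*13)*(-14))*((-2 + (6 - 1*0))/(6 - 1*0)) = ((-20 - 13)*(-14))*((-2 + (6 + 0))/(6 + 0)) = (-33*(-14))*((-2 + 6)/6) = 462*((⅙)*4) = 462*(⅔) = 308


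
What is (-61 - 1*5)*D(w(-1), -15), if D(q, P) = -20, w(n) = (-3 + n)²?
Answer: 1320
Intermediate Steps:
(-61 - 1*5)*D(w(-1), -15) = (-61 - 1*5)*(-20) = (-61 - 5)*(-20) = -66*(-20) = 1320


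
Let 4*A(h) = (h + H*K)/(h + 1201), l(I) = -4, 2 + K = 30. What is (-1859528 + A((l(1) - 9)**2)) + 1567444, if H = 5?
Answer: -1600620011/5480 ≈ -2.9208e+5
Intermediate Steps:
K = 28 (K = -2 + 30 = 28)
A(h) = (140 + h)/(4*(1201 + h)) (A(h) = ((h + 5*28)/(h + 1201))/4 = ((h + 140)/(1201 + h))/4 = ((140 + h)/(1201 + h))/4 = (140 + h)/(4*(1201 + h)))
(-1859528 + A((l(1) - 9)**2)) + 1567444 = (-1859528 + (140 + (-4 - 9)**2)/(4*(1201 + (-4 - 9)**2))) + 1567444 = (-1859528 + (140 + (-13)**2)/(4*(1201 + (-13)**2))) + 1567444 = (-1859528 + (140 + 169)/(4*(1201 + 169))) + 1567444 = (-1859528 + (1/4)*309/1370) + 1567444 = (-1859528 + (1/4)*(1/1370)*309) + 1567444 = (-1859528 + 309/5480) + 1567444 = -10190213131/5480 + 1567444 = -1600620011/5480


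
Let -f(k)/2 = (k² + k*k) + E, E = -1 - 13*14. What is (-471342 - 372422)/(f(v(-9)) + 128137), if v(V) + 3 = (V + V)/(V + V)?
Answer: -843764/128487 ≈ -6.5669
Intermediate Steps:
v(V) = -2 (v(V) = -3 + (V + V)/(V + V) = -3 + (2*V)/((2*V)) = -3 + (2*V)*(1/(2*V)) = -3 + 1 = -2)
E = -183 (E = -1 - 182 = -183)
f(k) = 366 - 4*k² (f(k) = -2*((k² + k*k) - 183) = -2*((k² + k²) - 183) = -2*(2*k² - 183) = -2*(-183 + 2*k²) = 366 - 4*k²)
(-471342 - 372422)/(f(v(-9)) + 128137) = (-471342 - 372422)/((366 - 4*(-2)²) + 128137) = -843764/((366 - 4*4) + 128137) = -843764/((366 - 16) + 128137) = -843764/(350 + 128137) = -843764/128487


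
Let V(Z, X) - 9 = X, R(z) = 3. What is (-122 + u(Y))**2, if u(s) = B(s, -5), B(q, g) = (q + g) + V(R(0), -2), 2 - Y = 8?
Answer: 15876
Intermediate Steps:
Y = -6 (Y = 2 - 1*8 = 2 - 8 = -6)
V(Z, X) = 9 + X
B(q, g) = 7 + g + q (B(q, g) = (q + g) + (9 - 2) = (g + q) + 7 = 7 + g + q)
u(s) = 2 + s (u(s) = 7 - 5 + s = 2 + s)
(-122 + u(Y))**2 = (-122 + (2 - 6))**2 = (-122 - 4)**2 = (-126)**2 = 15876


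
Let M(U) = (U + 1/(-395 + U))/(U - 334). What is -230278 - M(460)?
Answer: -628668907/2730 ≈ -2.3028e+5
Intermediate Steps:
M(U) = (U + 1/(-395 + U))/(-334 + U)
-230278 - M(460) = -230278 - (1 + 460**2 - 395*460)/(131930 + 460**2 - 729*460) = -230278 - (1 + 211600 - 181700)/(131930 + 211600 - 335340) = -230278 - 29901/8190 = -230278 - 1*9967/2730 = -230278 - 9967/2730 = -628668907/2730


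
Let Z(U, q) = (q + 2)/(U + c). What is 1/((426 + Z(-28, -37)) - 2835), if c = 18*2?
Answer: -8/19307 ≈ -0.00041436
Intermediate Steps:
c = 36
Z(U, q) = (2 + q)/(36 + U) (Z(U, q) = (q + 2)/(U + 36) = (2 + q)/(36 + U))
1/((426 + Z(-28, -37)) - 2835) = 1/((426 + (2 - 37)/(36 - 28)) - 2835) = 1/((426 - 35/8) - 2835) = 1/(3373/8 - 2835) = 1/(-19307/8) = -8/19307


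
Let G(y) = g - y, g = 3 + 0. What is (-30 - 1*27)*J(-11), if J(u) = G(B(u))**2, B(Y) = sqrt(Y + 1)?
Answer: 57 + 342*I*sqrt(10) ≈ 57.0 + 1081.5*I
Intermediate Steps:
g = 3
B(Y) = sqrt(1 + Y)
G(y) = 3 - y
J(u) = (3 - sqrt(1 + u))**2
(-30 - 1*27)*J(-11) = (-30 - 1*27)*(-3 + sqrt(1 - 11))**2 = (-30 - 27)*(-3 + sqrt(-10))**2 = -57*(-3 + I*sqrt(10))**2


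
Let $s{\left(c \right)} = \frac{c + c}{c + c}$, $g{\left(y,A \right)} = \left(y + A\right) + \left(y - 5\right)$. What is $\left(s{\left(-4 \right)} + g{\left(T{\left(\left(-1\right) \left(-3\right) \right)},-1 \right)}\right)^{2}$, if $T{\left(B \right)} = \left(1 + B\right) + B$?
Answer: $81$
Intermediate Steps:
$T{\left(B \right)} = 1 + 2 B$
$g{\left(y,A \right)} = -5 + A + 2 y$ ($g{\left(y,A \right)} = \left(A + y\right) + \left(y - 5\right) = \left(A + y\right) + \left(-5 + y\right) = -5 + A + 2 y$)
$s{\left(c \right)} = 1$ ($s{\left(c \right)} = \frac{2 c}{2 c} = 2 c \frac{1}{2 c} = 1$)
$\left(s{\left(-4 \right)} + g{\left(T{\left(\left(-1\right) \left(-3\right) \right)},-1 \right)}\right)^{2} = \left(1 - \left(6 - 2 \left(1 + 2 \left(\left(-1\right) \left(-3\right)\right)\right)\right)\right)^{2} = \left(1 - \left(6 - 2 \left(1 + 2 \cdot 3\right)\right)\right)^{2} = \left(1 - \left(6 - 2 \left(1 + 6\right)\right)\right)^{2} = \left(1 - -8\right)^{2} = \left(1 + 8\right)^{2} = 9^{2} = 81$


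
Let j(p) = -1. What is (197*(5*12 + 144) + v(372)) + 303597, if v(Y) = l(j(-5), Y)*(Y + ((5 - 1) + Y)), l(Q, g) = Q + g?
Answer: 621293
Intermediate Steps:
v(Y) = (-1 + Y)*(4 + 2*Y) (v(Y) = (-1 + Y)*(Y + ((5 - 1) + Y)) = (-1 + Y)*(Y + (4 + Y)) = (-1 + Y)*(4 + 2*Y))
(197*(5*12 + 144) + v(372)) + 303597 = (197*(5*12 + 144) + 2*(-1 + 372)*(2 + 372)) + 303597 = (197*(60 + 144) + 2*371*374) + 303597 = (197*204 + 277508) + 303597 = (40188 + 277508) + 303597 = 317696 + 303597 = 621293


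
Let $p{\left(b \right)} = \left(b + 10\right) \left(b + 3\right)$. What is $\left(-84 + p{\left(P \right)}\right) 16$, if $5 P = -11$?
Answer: $- \frac{31104}{25} \approx -1244.2$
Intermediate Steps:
$P = - \frac{11}{5}$ ($P = \frac{1}{5} \left(-11\right) = - \frac{11}{5} \approx -2.2$)
$p{\left(b \right)} = \left(3 + b\right) \left(10 + b\right)$ ($p{\left(b \right)} = \left(10 + b\right) \left(3 + b\right) = \left(3 + b\right) \left(10 + b\right)$)
$\left(-84 + p{\left(P \right)}\right) 16 = \left(-84 + \left(30 + \left(- \frac{11}{5}\right)^{2} + 13 \left(- \frac{11}{5}\right)\right)\right) 16 = \left(-84 + \left(30 + \frac{121}{25} - \frac{143}{5}\right)\right) 16 = \left(-84 + \frac{156}{25}\right) 16 = \left(- \frac{1944}{25}\right) 16 = - \frac{31104}{25}$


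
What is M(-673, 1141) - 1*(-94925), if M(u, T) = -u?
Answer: 95598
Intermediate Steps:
M(-673, 1141) - 1*(-94925) = -1*(-673) - 1*(-94925) = 673 + 94925 = 95598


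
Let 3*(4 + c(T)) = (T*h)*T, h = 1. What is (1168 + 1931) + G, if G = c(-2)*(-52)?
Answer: 9713/3 ≈ 3237.7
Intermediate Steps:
c(T) = -4 + T²/3 (c(T) = -4 + ((T*1)*T)/3 = -4 + (T*T)/3 = -4 + T²/3)
G = 416/3 (G = (-4 + (⅓)*(-2)²)*(-52) = (-4 + (⅓)*4)*(-52) = (-4 + 4/3)*(-52) = -8/3*(-52) = 416/3 ≈ 138.67)
(1168 + 1931) + G = (1168 + 1931) + 416/3 = 3099 + 416/3 = 9713/3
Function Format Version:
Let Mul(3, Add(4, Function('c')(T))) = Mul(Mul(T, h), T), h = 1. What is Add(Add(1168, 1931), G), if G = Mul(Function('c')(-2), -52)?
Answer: Rational(9713, 3) ≈ 3237.7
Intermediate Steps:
Function('c')(T) = Add(-4, Mul(Rational(1, 3), Pow(T, 2))) (Function('c')(T) = Add(-4, Mul(Rational(1, 3), Mul(Mul(T, 1), T))) = Add(-4, Mul(Rational(1, 3), Mul(T, T))) = Add(-4, Mul(Rational(1, 3), Pow(T, 2))))
G = Rational(416, 3) (G = Mul(Add(-4, Mul(Rational(1, 3), Pow(-2, 2))), -52) = Mul(Add(-4, Mul(Rational(1, 3), 4)), -52) = Mul(Add(-4, Rational(4, 3)), -52) = Mul(Rational(-8, 3), -52) = Rational(416, 3) ≈ 138.67)
Add(Add(1168, 1931), G) = Add(Add(1168, 1931), Rational(416, 3)) = Add(3099, Rational(416, 3)) = Rational(9713, 3)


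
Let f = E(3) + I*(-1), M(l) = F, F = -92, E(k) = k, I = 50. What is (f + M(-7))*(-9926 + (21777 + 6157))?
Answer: -2503112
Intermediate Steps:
M(l) = -92
f = -47 (f = 3 + 50*(-1) = 3 - 50 = -47)
(f + M(-7))*(-9926 + (21777 + 6157)) = (-47 - 92)*(-9926 + (21777 + 6157)) = -139*(-9926 + 27934) = -139*18008 = -2503112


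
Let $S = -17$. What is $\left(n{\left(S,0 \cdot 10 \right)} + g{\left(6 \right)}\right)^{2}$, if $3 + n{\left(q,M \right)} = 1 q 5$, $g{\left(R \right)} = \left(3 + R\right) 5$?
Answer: $1849$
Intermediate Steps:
$g{\left(R \right)} = 15 + 5 R$
$n{\left(q,M \right)} = -3 + 5 q$ ($n{\left(q,M \right)} = -3 + 1 q 5 = -3 + q 5 = -3 + 5 q$)
$\left(n{\left(S,0 \cdot 10 \right)} + g{\left(6 \right)}\right)^{2} = \left(\left(-3 + 5 \left(-17\right)\right) + \left(15 + 5 \cdot 6\right)\right)^{2} = \left(\left(-3 - 85\right) + \left(15 + 30\right)\right)^{2} = \left(-88 + 45\right)^{2} = \left(-43\right)^{2} = 1849$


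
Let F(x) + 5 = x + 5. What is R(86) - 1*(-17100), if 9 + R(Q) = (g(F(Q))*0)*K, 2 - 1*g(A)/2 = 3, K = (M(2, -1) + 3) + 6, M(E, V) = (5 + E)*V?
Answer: 17091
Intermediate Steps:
M(E, V) = V*(5 + E)
F(x) = x (F(x) = -5 + (x + 5) = -5 + (5 + x) = x)
K = 2 (K = (-(5 + 2) + 3) + 6 = (-1*7 + 3) + 6 = (-7 + 3) + 6 = -4 + 6 = 2)
g(A) = -2 (g(A) = 4 - 2*3 = 4 - 6 = -2)
R(Q) = -9 (R(Q) = -9 - 2*0*2 = -9 + 0*2 = -9 + 0 = -9)
R(86) - 1*(-17100) = -9 - 1*(-17100) = -9 + 17100 = 17091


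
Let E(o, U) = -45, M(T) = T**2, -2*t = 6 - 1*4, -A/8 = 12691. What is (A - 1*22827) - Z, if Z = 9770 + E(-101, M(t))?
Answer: -134080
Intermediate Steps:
A = -101528 (A = -8*12691 = -101528)
t = -1 (t = -(6 - 1*4)/2 = -(6 - 4)/2 = -1/2*2 = -1)
Z = 9725 (Z = 9770 - 45 = 9725)
(A - 1*22827) - Z = (-101528 - 1*22827) - 1*9725 = (-101528 - 22827) - 9725 = -124355 - 9725 = -134080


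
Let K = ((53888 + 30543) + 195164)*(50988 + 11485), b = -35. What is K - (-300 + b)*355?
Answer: 17467257360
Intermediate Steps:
K = 17467138435 (K = (84431 + 195164)*62473 = 279595*62473 = 17467138435)
K - (-300 + b)*355 = 17467138435 - (-300 - 35)*355 = 17467138435 - (-335)*355 = 17467138435 - 1*(-118925) = 17467138435 + 118925 = 17467257360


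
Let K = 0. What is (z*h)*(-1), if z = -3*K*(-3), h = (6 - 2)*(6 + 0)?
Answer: 0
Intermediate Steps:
h = 24 (h = 4*6 = 24)
z = 0 (z = -3*0*(-3) = 0*(-3) = 0)
(z*h)*(-1) = (0*24)*(-1) = 0*(-1) = 0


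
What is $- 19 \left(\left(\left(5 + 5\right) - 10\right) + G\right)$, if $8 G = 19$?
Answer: $- \frac{361}{8} \approx -45.125$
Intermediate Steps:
$G = \frac{19}{8}$ ($G = \frac{1}{8} \cdot 19 = \frac{19}{8} \approx 2.375$)
$- 19 \left(\left(\left(5 + 5\right) - 10\right) + G\right) = - 19 \left(\left(\left(5 + 5\right) - 10\right) + \frac{19}{8}\right) = - 19 \left(\left(10 - 10\right) + \frac{19}{8}\right) = - 19 \left(0 + \frac{19}{8}\right) = \left(-19\right) \frac{19}{8} = - \frac{361}{8}$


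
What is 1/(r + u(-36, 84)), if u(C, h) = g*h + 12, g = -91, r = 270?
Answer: -1/7362 ≈ -0.00013583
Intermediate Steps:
u(C, h) = 12 - 91*h (u(C, h) = -91*h + 12 = 12 - 91*h)
1/(r + u(-36, 84)) = 1/(270 + (12 - 91*84)) = 1/(270 + (12 - 7644)) = 1/(270 - 7632) = 1/(-7362) = -1/7362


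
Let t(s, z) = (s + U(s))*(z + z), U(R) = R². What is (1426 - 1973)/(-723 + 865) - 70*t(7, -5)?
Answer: 5565853/142 ≈ 39196.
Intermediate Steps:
t(s, z) = 2*z*(s + s²) (t(s, z) = (s + s²)*(z + z) = (s + s²)*(2*z) = 2*z*(s + s²))
(1426 - 1973)/(-723 + 865) - 70*t(7, -5) = (1426 - 1973)/(-723 + 865) - 70*2*7*(-5)*(1 + 7) = -547/142 - 70*2*7*(-5)*8 = -547*1/142 - 70*(-560) = -547/142 - 1*(-39200) = -547/142 + 39200 = 5565853/142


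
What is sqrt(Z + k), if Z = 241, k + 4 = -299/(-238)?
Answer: sqrt(13495790)/238 ≈ 15.436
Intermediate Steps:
k = -653/238 (k = -4 - 299/(-238) = -4 - 299*(-1/238) = -4 + 299/238 = -653/238 ≈ -2.7437)
sqrt(Z + k) = sqrt(241 - 653/238) = sqrt(56705/238) = sqrt(13495790)/238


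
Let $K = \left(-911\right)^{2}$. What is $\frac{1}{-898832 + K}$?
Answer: $- \frac{1}{68911} \approx -1.4511 \cdot 10^{-5}$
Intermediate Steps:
$K = 829921$
$\frac{1}{-898832 + K} = \frac{1}{-898832 + 829921} = \frac{1}{-68911} = - \frac{1}{68911}$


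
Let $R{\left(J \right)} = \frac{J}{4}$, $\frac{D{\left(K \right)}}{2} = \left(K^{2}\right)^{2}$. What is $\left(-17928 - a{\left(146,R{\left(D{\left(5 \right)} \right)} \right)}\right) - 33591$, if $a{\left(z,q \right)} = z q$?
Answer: $-97144$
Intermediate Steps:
$D{\left(K \right)} = 2 K^{4}$ ($D{\left(K \right)} = 2 \left(K^{2}\right)^{2} = 2 K^{4}$)
$R{\left(J \right)} = \frac{J}{4}$ ($R{\left(J \right)} = J \frac{1}{4} = \frac{J}{4}$)
$a{\left(z,q \right)} = q z$
$\left(-17928 - a{\left(146,R{\left(D{\left(5 \right)} \right)} \right)}\right) - 33591 = \left(-17928 - \frac{2 \cdot 5^{4}}{4} \cdot 146\right) - 33591 = \left(-17928 - \frac{2 \cdot 625}{4} \cdot 146\right) - 33591 = \left(-17928 - \frac{1}{4} \cdot 1250 \cdot 146\right) - 33591 = \left(-17928 - \frac{625}{2} \cdot 146\right) - 33591 = \left(-17928 - 45625\right) - 33591 = -63553 - 33591 = -97144$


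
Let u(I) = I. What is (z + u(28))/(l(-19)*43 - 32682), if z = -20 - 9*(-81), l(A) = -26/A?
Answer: -14003/619840 ≈ -0.022591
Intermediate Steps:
z = 709 (z = -20 + 729 = 709)
(z + u(28))/(l(-19)*43 - 32682) = (709 + 28)/(-26/(-19)*43 - 32682) = 737/(-26*(-1/19)*43 - 32682) = 737/((26/19)*43 - 32682) = 737/(1118/19 - 32682) = 737/(-619840/19) = 737*(-19/619840) = -14003/619840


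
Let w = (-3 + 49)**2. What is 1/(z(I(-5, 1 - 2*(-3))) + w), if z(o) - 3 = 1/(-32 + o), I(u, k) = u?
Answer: 37/78402 ≈ 0.00047193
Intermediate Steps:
w = 2116 (w = 46**2 = 2116)
z(o) = 3 + 1/(-32 + o)
1/(z(I(-5, 1 - 2*(-3))) + w) = 1/((-95 + 3*(-5))/(-32 - 5) + 2116) = 1/((-95 - 15)/(-37) + 2116) = 1/(-1/37*(-110) + 2116) = 1/(110/37 + 2116) = 1/(78402/37) = 37/78402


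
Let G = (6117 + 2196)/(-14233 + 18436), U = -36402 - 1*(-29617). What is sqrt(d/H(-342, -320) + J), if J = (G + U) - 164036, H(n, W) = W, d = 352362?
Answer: I*sqrt(539912078349810)/56040 ≈ 414.63*I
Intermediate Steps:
U = -6785 (U = -36402 + 29617 = -6785)
G = 2771/1401 (G = 8313/4203 = 8313*(1/4203) = 2771/1401 ≈ 1.9779)
J = -239317450/1401 (J = (2771/1401 - 6785) - 164036 = -9503014/1401 - 164036 = -239317450/1401 ≈ -1.7082e+5)
sqrt(d/H(-342, -320) + J) = sqrt(352362/(-320) - 239317450/1401) = sqrt(352362*(-1/320) - 239317450/1401) = sqrt(-176181/160 - 239317450/1401) = sqrt(-38537621581/224160) = I*sqrt(539912078349810)/56040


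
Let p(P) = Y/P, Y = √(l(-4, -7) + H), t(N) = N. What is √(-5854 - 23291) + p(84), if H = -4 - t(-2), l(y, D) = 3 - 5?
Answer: I*(1/42 + √29145) ≈ 170.74*I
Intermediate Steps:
l(y, D) = -2
H = -2 (H = -4 - 1*(-2) = -4 + 2 = -2)
Y = 2*I (Y = √(-2 - 2) = √(-4) = 2*I ≈ 2.0*I)
p(P) = 2*I/P (p(P) = (2*I)/P = 2*I/P)
√(-5854 - 23291) + p(84) = √(-5854 - 23291) + 2*I/84 = √(-29145) + 2*I*(1/84) = I*√29145 + I/42 = I/42 + I*√29145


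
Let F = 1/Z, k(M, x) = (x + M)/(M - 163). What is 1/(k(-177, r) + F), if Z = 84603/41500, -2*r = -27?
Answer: 57530040/55885181 ≈ 1.0294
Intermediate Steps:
r = 27/2 (r = -1/2*(-27) = 27/2 ≈ 13.500)
k(M, x) = (M + x)/(-163 + M)
Z = 84603/41500 (Z = 84603*(1/41500) = 84603/41500 ≈ 2.0386)
F = 41500/84603 (F = 1/(84603/41500) = 41500/84603 ≈ 0.49053)
1/(k(-177, r) + F) = 1/((-177 + 27/2)/(-163 - 177) + 41500/84603) = 1/(-327/2/(-340) + 41500/84603) = 1/(-1/340*(-327/2) + 41500/84603) = 1/(327/680 + 41500/84603) = 1/(55885181/57530040) = 57530040/55885181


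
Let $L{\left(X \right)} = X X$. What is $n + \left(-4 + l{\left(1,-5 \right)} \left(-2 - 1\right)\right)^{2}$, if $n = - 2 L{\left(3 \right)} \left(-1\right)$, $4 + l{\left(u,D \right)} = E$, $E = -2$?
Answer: $214$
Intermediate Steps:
$L{\left(X \right)} = X^{2}$
$l{\left(u,D \right)} = -6$ ($l{\left(u,D \right)} = -4 - 2 = -6$)
$n = 18$ ($n = - 2 \cdot 3^{2} \left(-1\right) = \left(-2\right) 9 \left(-1\right) = \left(-18\right) \left(-1\right) = 18$)
$n + \left(-4 + l{\left(1,-5 \right)} \left(-2 - 1\right)\right)^{2} = 18 + \left(-4 - 6 \left(-2 - 1\right)\right)^{2} = 18 + \left(-4 - -18\right)^{2} = 18 + \left(-4 + 18\right)^{2} = 18 + 14^{2} = 18 + 196 = 214$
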